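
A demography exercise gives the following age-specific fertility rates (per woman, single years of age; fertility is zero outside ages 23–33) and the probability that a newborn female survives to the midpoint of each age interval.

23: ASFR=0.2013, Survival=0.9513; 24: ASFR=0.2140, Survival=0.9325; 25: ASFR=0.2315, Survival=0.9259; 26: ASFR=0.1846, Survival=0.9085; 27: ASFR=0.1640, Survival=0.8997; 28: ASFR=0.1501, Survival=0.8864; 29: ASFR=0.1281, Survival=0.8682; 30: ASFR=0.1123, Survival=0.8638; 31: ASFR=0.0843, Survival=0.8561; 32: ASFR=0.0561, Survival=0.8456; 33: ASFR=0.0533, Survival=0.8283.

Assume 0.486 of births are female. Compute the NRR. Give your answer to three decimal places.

Proportion female at birth = 0.486.
Each age group contributes 1 × ASFR × survival:
  23: 1 × 0.2013 × 0.9513 = 0.19150
  24: 1 × 0.2140 × 0.9325 = 0.19956
  25: 1 × 0.2315 × 0.9259 = 0.21435
  26: 1 × 0.1846 × 0.9085 = 0.16771
  27: 1 × 0.1640 × 0.8997 = 0.14755
  28: 1 × 0.1501 × 0.8864 = 0.13305
  29: 1 × 0.1281 × 0.8682 = 0.11122
  30: 1 × 0.1123 × 0.8638 = 0.09700
  31: 1 × 0.0843 × 0.8561 = 0.07217
  32: 1 × 0.0561 × 0.8456 = 0.04744
  33: 1 × 0.0533 × 0.8283 = 0.04415
Sum = 1.42570
NRR = 0.486 × 1.42570 = 0.69289

0.693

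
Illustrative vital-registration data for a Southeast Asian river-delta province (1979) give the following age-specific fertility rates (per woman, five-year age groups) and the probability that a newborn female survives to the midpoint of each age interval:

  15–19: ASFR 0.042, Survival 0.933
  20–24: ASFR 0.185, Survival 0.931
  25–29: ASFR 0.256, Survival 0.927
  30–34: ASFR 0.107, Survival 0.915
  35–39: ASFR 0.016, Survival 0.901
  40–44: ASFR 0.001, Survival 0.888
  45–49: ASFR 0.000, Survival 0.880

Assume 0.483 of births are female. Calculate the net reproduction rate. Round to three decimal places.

Proportion female at birth = 0.483.
Survival-weighted fertility by age (5·fₓ·Sₓ):
  15–19: 5 × 0.042 × 0.933 = 0.19593
  20–24: 5 × 0.185 × 0.931 = 0.86118
  25–29: 5 × 0.256 × 0.927 = 1.18656
  30–34: 5 × 0.107 × 0.915 = 0.48953
  35–39: 5 × 0.016 × 0.901 = 0.07208
  40–44: 5 × 0.001 × 0.888 = 0.00444
  45–49: 5 × 0.000 × 0.880 = 0.00000
Sum = 2.80972
NRR = 0.483 × 2.80972 = 1.35709
With NRR above 1 the population is above replacement fertility.

1.357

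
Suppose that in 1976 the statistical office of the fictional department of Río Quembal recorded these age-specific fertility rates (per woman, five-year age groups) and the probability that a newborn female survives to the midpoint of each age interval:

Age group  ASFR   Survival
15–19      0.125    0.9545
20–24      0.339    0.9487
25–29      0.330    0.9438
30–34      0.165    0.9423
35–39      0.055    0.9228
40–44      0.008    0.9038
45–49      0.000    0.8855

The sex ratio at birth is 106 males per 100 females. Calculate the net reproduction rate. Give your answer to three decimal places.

Proportion female at birth = 100 / (100 + 106) = 0.48544.
Survival-weighted fertility by age (5·fₓ·Sₓ):
  15–19: 5 × 0.125 × 0.9545 = 0.59656
  20–24: 5 × 0.339 × 0.9487 = 1.60805
  25–29: 5 × 0.330 × 0.9438 = 1.55727
  30–34: 5 × 0.165 × 0.9423 = 0.77740
  35–39: 5 × 0.055 × 0.9228 = 0.25377
  40–44: 5 × 0.008 × 0.9038 = 0.03615
  45–49: 5 × 0.000 × 0.8855 = 0.00000
Sum = 4.82920
NRR = 0.48544 × 4.82920 = 2.34429

2.344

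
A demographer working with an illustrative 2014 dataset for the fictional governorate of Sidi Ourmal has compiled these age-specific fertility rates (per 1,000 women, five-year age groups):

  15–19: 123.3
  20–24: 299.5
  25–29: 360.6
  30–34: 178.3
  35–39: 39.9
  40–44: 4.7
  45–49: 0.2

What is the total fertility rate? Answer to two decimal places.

5.03

Sum of ASFRs = 123.3 + 299.5 + 360.6 + 178.3 + 39.9 + 4.7 + 0.2 = 1006.5
TFR = 5 × 1006.5 / 1000 = 5.0325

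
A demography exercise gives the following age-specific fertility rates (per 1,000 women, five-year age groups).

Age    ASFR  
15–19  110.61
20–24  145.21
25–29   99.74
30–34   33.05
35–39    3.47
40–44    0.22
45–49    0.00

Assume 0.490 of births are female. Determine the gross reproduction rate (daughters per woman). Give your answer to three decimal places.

Proportion female at birth = 0.490.
Sum of ASFRs = 110.61 + 145.21 + 99.74 + 33.05 + 3.47 + 0.22 + 0.00 = 392.30
TFR = 5 × 392.30 / 1000 = 1.9615
GRR = 0.490 × 1.9615 = 0.96114

0.961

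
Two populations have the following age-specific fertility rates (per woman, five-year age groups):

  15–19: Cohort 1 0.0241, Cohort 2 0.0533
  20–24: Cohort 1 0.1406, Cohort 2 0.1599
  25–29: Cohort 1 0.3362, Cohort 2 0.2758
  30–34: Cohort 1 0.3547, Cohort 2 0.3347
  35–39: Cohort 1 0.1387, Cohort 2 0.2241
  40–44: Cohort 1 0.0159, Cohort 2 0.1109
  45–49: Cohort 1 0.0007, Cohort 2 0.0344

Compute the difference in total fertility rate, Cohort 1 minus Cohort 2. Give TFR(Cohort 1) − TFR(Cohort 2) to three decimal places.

Cohort 1:
  Sum of ASFRs = 0.0241 + 0.1406 + 0.3362 + 0.3547 + 0.1387 + 0.0159 + 0.0007 = 1.0109
  TFR = 5 × 1.0109 = 5.0545
Cohort 2:
  Sum of ASFRs = 0.0533 + 0.1599 + 0.2758 + 0.3347 + 0.2241 + 0.1109 + 0.0344 = 1.1931
  TFR = 5 × 1.1931 = 5.9655
Difference = 5.0545 − 5.9655 = -0.911

-0.911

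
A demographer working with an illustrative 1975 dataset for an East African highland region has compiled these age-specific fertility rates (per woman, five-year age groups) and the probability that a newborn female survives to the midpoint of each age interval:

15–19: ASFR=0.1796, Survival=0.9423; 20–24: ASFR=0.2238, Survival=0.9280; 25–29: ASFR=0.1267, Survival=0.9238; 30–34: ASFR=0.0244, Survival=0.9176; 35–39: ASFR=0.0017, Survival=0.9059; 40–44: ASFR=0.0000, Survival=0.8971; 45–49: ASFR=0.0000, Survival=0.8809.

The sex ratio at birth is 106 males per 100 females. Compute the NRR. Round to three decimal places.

1.257

Proportion female at birth = 100 / (100 + 106) = 0.48544.
Per-age-group product (5 × ASFR × survival probability):
  15–19: 5 × 0.1796 × 0.9423 = 0.84619
  20–24: 5 × 0.2238 × 0.9280 = 1.03843
  25–29: 5 × 0.1267 × 0.9238 = 0.58523
  30–34: 5 × 0.0244 × 0.9176 = 0.11195
  35–39: 5 × 0.0017 × 0.9059 = 0.00770
  40–44: 5 × 0.0000 × 0.8971 = 0.00000
  45–49: 5 × 0.0000 × 0.8809 = 0.00000
Sum = 2.58950
NRR = 0.48544 × 2.58950 = 1.25705
With NRR above 1 the population is above replacement fertility.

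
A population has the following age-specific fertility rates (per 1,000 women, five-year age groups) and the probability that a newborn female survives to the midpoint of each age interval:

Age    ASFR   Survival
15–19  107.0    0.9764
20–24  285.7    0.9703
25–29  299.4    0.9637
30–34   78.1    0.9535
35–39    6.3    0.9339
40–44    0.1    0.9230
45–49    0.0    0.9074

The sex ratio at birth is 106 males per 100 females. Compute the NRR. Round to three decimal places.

Proportion female at birth = 100 / (100 + 106) = 0.48544.
Per-age-group product (5 × ASFR × survival probability):
  15–19: 5 × 107.0/1000 × 0.9764 = 0.52237
  20–24: 5 × 285.7/1000 × 0.9703 = 1.38607
  25–29: 5 × 299.4/1000 × 0.9637 = 1.44266
  30–34: 5 × 78.1/1000 × 0.9535 = 0.37234
  35–39: 5 × 6.3/1000 × 0.9339 = 0.02942
  40–44: 5 × 0.1/1000 × 0.9230 = 0.00046
  45–49: 5 × 0.0/1000 × 0.9074 = 0.00000
Sum = 3.75332
NRR = 0.48544 × 3.75332 = 1.82201

1.822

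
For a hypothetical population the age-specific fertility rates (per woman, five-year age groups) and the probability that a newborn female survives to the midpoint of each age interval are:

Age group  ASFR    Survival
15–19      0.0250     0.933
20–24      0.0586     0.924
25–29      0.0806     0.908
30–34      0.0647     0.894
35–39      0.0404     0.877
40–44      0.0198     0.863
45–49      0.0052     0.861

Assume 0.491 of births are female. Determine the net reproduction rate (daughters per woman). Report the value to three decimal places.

Proportion female at birth = 0.491.
Weighting each age-specific rate by interval width and survival:
  15–19: 5 × 0.0250 × 0.933 = 0.11663
  20–24: 5 × 0.0586 × 0.924 = 0.27073
  25–29: 5 × 0.0806 × 0.908 = 0.36592
  30–34: 5 × 0.0647 × 0.894 = 0.28921
  35–39: 5 × 0.0404 × 0.877 = 0.17715
  40–44: 5 × 0.0198 × 0.863 = 0.08544
  45–49: 5 × 0.0052 × 0.861 = 0.02239
Sum = 1.32747
NRR = 0.491 × 1.32747 = 0.65179

0.652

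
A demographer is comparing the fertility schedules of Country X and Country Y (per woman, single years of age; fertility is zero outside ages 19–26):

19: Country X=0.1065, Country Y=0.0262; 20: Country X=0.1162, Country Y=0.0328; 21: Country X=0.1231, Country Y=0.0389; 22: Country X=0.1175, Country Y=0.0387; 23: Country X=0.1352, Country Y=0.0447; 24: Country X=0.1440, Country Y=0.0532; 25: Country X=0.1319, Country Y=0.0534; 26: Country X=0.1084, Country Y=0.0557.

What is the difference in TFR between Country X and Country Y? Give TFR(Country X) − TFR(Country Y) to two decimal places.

Country X:
  Sum of ASFRs = 0.1065 + 0.1162 + 0.1231 + 0.1175 + 0.1352 + 0.1440 + 0.1319 + 0.1084 = 0.9828
  TFR = 0.9828
Country Y:
  Sum of ASFRs = 0.0262 + 0.0328 + 0.0389 + 0.0387 + 0.0447 + 0.0532 + 0.0534 + 0.0557 = 0.3436
  TFR = 0.3436
Difference = 0.9828 − 0.3436 = 0.6392

0.64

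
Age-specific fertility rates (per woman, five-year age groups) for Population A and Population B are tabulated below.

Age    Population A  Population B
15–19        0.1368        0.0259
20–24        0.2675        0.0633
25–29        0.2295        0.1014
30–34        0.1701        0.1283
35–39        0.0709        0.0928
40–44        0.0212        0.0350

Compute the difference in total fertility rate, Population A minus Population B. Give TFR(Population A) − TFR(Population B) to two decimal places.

2.25

Population A:
  Sum of ASFRs = 0.1368 + 0.2675 + 0.2295 + 0.1701 + 0.0709 + 0.0212 = 0.8960
  TFR = 5 × 0.8960 = 4.48
Population B:
  Sum of ASFRs = 0.0259 + 0.0633 + 0.1014 + 0.1283 + 0.0928 + 0.0350 = 0.4467
  TFR = 5 × 0.4467 = 2.2335
Difference = 4.48 − 2.2335 = 2.2465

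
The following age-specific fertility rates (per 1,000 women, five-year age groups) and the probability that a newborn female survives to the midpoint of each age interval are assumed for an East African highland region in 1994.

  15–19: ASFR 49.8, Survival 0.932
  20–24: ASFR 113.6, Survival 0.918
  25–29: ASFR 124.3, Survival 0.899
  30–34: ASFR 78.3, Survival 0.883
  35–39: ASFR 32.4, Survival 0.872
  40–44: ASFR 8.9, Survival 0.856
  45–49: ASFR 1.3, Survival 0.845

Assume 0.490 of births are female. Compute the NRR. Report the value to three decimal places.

Proportion female at birth = 0.490.
Per-age-group product (5 × ASFR × survival probability):
  15–19: 5 × 49.8/1000 × 0.932 = 0.23207
  20–24: 5 × 113.6/1000 × 0.918 = 0.52142
  25–29: 5 × 124.3/1000 × 0.899 = 0.55873
  30–34: 5 × 78.3/1000 × 0.883 = 0.34569
  35–39: 5 × 32.4/1000 × 0.872 = 0.14126
  40–44: 5 × 8.9/1000 × 0.856 = 0.03809
  45–49: 5 × 1.3/1000 × 0.845 = 0.00549
Sum = 1.84275
NRR = 0.490 × 1.84275 = 0.90295
With NRR below 1 the population is below replacement fertility.

0.903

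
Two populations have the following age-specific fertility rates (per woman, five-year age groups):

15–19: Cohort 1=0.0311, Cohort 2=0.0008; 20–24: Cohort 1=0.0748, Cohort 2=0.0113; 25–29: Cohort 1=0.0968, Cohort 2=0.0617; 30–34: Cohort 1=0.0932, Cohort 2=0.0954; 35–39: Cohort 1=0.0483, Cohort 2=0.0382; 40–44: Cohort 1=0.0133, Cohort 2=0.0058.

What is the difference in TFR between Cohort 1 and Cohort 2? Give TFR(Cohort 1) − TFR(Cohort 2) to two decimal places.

Cohort 1:
  Sum of ASFRs = 0.0311 + 0.0748 + 0.0968 + 0.0932 + 0.0483 + 0.0133 = 0.3575
  TFR = 5 × 0.3575 = 1.7875
Cohort 2:
  Sum of ASFRs = 0.0008 + 0.0113 + 0.0617 + 0.0954 + 0.0382 + 0.0058 = 0.2132
  TFR = 5 × 0.2132 = 1.066
Difference = 1.7875 − 1.066 = 0.7215

0.72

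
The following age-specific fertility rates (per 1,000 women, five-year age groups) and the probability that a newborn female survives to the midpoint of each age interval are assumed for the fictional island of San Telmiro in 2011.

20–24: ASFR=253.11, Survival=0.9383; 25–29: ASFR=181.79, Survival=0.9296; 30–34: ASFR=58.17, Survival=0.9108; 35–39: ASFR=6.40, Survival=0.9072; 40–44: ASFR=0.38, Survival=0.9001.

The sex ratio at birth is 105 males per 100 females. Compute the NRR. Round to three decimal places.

Proportion female at birth = 100 / (100 + 105) = 0.48780.
Weighting each age-specific rate by interval width and survival:
  20–24: 5 × 253.11/1000 × 0.9383 = 1.18747
  25–29: 5 × 181.79/1000 × 0.9296 = 0.84496
  30–34: 5 × 58.17/1000 × 0.9108 = 0.26491
  35–39: 5 × 6.40/1000 × 0.9072 = 0.02903
  40–44: 5 × 0.38/1000 × 0.9001 = 0.00171
Sum = 2.32808
NRR = 0.48780 × 2.32808 = 1.13564

1.136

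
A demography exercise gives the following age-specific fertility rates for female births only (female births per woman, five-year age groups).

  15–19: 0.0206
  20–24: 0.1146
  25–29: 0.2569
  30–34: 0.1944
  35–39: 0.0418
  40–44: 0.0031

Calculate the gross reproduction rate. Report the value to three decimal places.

3.157

Sum of female ASFRs = 0.0206 + 0.1146 + 0.2569 + 0.1944 + 0.0418 + 0.0031 = 0.6314
GRR = 5 × 0.6314 = 3.157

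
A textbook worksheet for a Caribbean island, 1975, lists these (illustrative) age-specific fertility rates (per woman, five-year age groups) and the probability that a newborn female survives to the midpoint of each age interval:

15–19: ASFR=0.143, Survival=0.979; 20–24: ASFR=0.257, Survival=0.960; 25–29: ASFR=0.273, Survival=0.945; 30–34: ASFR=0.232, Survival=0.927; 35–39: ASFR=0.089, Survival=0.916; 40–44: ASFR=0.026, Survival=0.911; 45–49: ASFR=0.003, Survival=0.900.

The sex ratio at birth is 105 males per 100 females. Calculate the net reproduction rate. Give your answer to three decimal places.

Proportion female at birth = 100 / (100 + 105) = 0.48780.
Weighting each age-specific rate by interval width and survival:
  15–19: 5 × 0.143 × 0.979 = 0.69999
  20–24: 5 × 0.257 × 0.960 = 1.23360
  25–29: 5 × 0.273 × 0.945 = 1.28993
  30–34: 5 × 0.232 × 0.927 = 1.07532
  35–39: 5 × 0.089 × 0.916 = 0.40762
  40–44: 5 × 0.026 × 0.911 = 0.11843
  45–49: 5 × 0.003 × 0.900 = 0.01350
Sum = 4.83839
NRR = 0.48780 × 4.83839 = 2.36017
NRR > 1, so each generation more than replaces itself.

2.360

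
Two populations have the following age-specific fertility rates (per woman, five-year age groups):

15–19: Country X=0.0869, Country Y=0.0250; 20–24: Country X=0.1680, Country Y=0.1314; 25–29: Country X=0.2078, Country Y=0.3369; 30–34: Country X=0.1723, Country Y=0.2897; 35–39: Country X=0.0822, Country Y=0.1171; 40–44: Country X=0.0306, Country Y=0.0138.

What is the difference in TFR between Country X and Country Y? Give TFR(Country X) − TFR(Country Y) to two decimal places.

Country X:
  Sum of ASFRs = 0.0869 + 0.1680 + 0.2078 + 0.1723 + 0.0822 + 0.0306 = 0.7478
  TFR = 5 × 0.7478 = 3.739
Country Y:
  Sum of ASFRs = 0.0250 + 0.1314 + 0.3369 + 0.2897 + 0.1171 + 0.0138 = 0.9139
  TFR = 5 × 0.9139 = 4.5695
Difference = 3.739 − 4.5695 = -0.8305

-0.83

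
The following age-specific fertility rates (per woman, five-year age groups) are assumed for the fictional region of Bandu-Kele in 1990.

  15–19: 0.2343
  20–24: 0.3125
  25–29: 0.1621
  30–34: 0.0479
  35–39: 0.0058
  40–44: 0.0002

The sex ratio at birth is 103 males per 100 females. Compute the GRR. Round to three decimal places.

1.879

Proportion female at birth = 100 / (100 + 103) = 0.49261.
Sum of ASFRs = 0.2343 + 0.3125 + 0.1621 + 0.0479 + 0.0058 + 0.0002 = 0.7628
TFR = 5 × 0.7628 = 3.814
GRR = 0.49261 × 3.814 = 1.87881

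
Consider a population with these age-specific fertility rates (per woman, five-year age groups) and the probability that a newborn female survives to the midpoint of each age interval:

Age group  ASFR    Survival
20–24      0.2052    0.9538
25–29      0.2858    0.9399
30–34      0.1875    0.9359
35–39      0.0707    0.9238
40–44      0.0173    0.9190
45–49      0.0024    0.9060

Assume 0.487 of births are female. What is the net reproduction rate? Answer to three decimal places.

1.761

Proportion female at birth = 0.487.
Each age group contributes 5 × ASFR × survival:
  20–24: 5 × 0.2052 × 0.9538 = 0.97860
  25–29: 5 × 0.2858 × 0.9399 = 1.34312
  30–34: 5 × 0.1875 × 0.9359 = 0.87741
  35–39: 5 × 0.0707 × 0.9238 = 0.32656
  40–44: 5 × 0.0173 × 0.9190 = 0.07949
  45–49: 5 × 0.0024 × 0.9060 = 0.01087
Sum = 3.61605
NRR = 0.487 × 3.61605 = 1.76102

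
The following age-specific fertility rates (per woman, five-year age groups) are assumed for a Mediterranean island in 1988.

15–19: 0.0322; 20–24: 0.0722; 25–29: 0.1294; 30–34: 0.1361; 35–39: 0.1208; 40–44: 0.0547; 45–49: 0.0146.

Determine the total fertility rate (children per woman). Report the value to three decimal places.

Sum of ASFRs = 0.0322 + 0.0722 + 0.1294 + 0.1361 + 0.1208 + 0.0547 + 0.0146 = 0.5600
TFR = 5 × 0.5600 = 2.8

2.800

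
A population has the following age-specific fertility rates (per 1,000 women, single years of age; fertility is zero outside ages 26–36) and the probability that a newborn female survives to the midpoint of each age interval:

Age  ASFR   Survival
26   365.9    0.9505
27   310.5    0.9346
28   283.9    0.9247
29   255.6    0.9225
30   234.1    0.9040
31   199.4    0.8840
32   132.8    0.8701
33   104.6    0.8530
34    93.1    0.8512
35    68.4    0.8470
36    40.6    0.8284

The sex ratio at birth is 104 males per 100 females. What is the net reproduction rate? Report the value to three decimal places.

Proportion female at birth = 100 / (100 + 104) = 0.49020.
Each age group contributes 1 × ASFR × survival:
  26: 1 × 365.9/1000 × 0.9505 = 0.34779
  27: 1 × 310.5/1000 × 0.9346 = 0.29019
  28: 1 × 283.9/1000 × 0.9247 = 0.26252
  29: 1 × 255.6/1000 × 0.9225 = 0.23579
  30: 1 × 234.1/1000 × 0.9040 = 0.21163
  31: 1 × 199.4/1000 × 0.8840 = 0.17627
  32: 1 × 132.8/1000 × 0.8701 = 0.11555
  33: 1 × 104.6/1000 × 0.8530 = 0.08922
  34: 1 × 93.1/1000 × 0.8512 = 0.07925
  35: 1 × 68.4/1000 × 0.8470 = 0.05793
  36: 1 × 40.6/1000 × 0.8284 = 0.03363
Sum = 1.89977
NRR = 0.49020 × 1.89977 = 0.93127
With NRR below 1 the population is below replacement fertility.

0.931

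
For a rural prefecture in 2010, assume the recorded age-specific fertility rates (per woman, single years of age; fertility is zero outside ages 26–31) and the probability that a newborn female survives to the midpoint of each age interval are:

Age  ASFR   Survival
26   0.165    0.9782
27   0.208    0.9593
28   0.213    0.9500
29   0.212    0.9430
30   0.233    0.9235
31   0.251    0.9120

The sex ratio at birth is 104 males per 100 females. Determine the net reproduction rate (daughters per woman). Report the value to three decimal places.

0.592

Proportion female at birth = 100 / (100 + 104) = 0.49020.
Per-age-group product (1 × ASFR × survival probability):
  26: 1 × 0.165 × 0.9782 = 0.16140
  27: 1 × 0.208 × 0.9593 = 0.19953
  28: 1 × 0.213 × 0.9500 = 0.20235
  29: 1 × 0.212 × 0.9430 = 0.19992
  30: 1 × 0.233 × 0.9235 = 0.21518
  31: 1 × 0.251 × 0.9120 = 0.22891
Sum = 1.20729
NRR = 0.49020 × 1.20729 = 0.59181
NRR < 1, so the cohort does not fully replace itself.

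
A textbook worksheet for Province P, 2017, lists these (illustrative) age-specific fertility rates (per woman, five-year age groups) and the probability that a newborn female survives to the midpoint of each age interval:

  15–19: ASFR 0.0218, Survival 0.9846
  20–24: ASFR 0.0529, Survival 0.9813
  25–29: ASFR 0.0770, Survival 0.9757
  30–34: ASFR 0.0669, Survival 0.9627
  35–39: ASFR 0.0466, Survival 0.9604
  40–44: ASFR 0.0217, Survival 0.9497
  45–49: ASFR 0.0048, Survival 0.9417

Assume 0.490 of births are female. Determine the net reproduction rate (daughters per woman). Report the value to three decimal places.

Proportion female at birth = 0.490.
Weighting each age-specific rate by interval width and survival:
  15–19: 5 × 0.0218 × 0.9846 = 0.10732
  20–24: 5 × 0.0529 × 0.9813 = 0.25955
  25–29: 5 × 0.0770 × 0.9757 = 0.37564
  30–34: 5 × 0.0669 × 0.9627 = 0.32202
  35–39: 5 × 0.0466 × 0.9604 = 0.22377
  40–44: 5 × 0.0217 × 0.9497 = 0.10304
  45–49: 5 × 0.0048 × 0.9417 = 0.02260
Sum = 1.41394
NRR = 0.490 × 1.41394 = 0.69283
NRR < 1, so the cohort does not fully replace itself.

0.693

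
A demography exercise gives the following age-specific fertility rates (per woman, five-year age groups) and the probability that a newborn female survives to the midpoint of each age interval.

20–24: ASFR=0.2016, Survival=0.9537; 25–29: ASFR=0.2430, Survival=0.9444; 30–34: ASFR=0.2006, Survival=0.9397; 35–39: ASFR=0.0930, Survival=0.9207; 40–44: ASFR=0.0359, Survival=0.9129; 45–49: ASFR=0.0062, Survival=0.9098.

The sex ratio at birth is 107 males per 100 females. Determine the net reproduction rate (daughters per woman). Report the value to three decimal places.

1.774

Proportion female at birth = 100 / (100 + 107) = 0.48309.
Each age group contributes 5 × ASFR × survival:
  20–24: 5 × 0.2016 × 0.9537 = 0.96133
  25–29: 5 × 0.2430 × 0.9444 = 1.14745
  30–34: 5 × 0.2006 × 0.9397 = 0.94252
  35–39: 5 × 0.0930 × 0.9207 = 0.42813
  40–44: 5 × 0.0359 × 0.9129 = 0.16387
  45–49: 5 × 0.0062 × 0.9098 = 0.02820
Sum = 3.67150
NRR = 0.48309 × 3.67150 = 1.77366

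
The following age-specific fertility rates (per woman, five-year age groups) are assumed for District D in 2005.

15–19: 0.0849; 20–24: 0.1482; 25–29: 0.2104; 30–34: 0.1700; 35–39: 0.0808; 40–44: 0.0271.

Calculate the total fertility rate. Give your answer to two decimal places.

Sum of ASFRs = 0.0849 + 0.1482 + 0.2104 + 0.1700 + 0.0808 + 0.0271 = 0.7214
TFR = 5 × 0.7214 = 3.607

3.61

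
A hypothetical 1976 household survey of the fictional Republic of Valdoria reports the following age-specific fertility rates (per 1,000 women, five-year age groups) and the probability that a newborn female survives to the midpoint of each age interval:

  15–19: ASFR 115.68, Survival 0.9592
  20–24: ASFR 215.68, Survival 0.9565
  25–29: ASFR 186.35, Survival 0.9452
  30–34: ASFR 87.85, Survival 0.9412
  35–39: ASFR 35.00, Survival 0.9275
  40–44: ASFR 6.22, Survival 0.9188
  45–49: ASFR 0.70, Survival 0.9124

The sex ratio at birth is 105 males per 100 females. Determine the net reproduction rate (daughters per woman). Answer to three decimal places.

Proportion female at birth = 100 / (100 + 105) = 0.48780.
Weighting each age-specific rate by interval width and survival:
  15–19: 5 × 115.68/1000 × 0.9592 = 0.55480
  20–24: 5 × 215.68/1000 × 0.9565 = 1.03149
  25–29: 5 × 186.35/1000 × 0.9452 = 0.88069
  30–34: 5 × 87.85/1000 × 0.9412 = 0.41342
  35–39: 5 × 35.00/1000 × 0.9275 = 0.16231
  40–44: 5 × 6.22/1000 × 0.9188 = 0.02857
  45–49: 5 × 0.70/1000 × 0.9124 = 0.00319
Sum = 3.07447
NRR = 0.48780 × 3.07447 = 1.49973
An NRR exceeding 1 indicates intrinsic growth under these rates.

1.500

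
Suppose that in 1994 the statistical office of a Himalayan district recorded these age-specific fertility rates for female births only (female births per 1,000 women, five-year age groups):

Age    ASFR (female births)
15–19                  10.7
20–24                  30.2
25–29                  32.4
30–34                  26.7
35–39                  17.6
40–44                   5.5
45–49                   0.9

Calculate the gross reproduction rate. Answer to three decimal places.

Sum of female ASFRs = 10.7 + 30.2 + 32.4 + 26.7 + 17.6 + 5.5 + 0.9 = 124.0
GRR = 5 × 124.0 / 1000 = 0.62

0.620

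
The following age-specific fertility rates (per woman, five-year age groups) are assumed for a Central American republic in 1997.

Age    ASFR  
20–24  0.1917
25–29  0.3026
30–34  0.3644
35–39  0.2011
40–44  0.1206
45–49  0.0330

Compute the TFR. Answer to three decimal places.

Sum of ASFRs = 0.1917 + 0.3026 + 0.3644 + 0.2011 + 0.1206 + 0.0330 = 1.2134
TFR = 5 × 1.2134 = 6.067

6.067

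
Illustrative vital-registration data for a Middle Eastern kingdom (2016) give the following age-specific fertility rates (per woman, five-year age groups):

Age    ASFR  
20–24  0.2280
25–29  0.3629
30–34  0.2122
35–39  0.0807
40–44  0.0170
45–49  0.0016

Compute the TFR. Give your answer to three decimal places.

4.512

Sum of ASFRs = 0.2280 + 0.3629 + 0.2122 + 0.0807 + 0.0170 + 0.0016 = 0.9024
TFR = 5 × 0.9024 = 4.512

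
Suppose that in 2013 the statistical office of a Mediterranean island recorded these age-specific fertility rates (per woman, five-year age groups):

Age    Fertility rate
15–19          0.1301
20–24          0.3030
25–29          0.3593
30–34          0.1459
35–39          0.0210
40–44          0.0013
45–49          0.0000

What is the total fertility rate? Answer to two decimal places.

Sum of ASFRs = 0.1301 + 0.3030 + 0.3593 + 0.1459 + 0.0210 + 0.0013 + 0.0000 = 0.9606
TFR = 5 × 0.9606 = 4.803

4.80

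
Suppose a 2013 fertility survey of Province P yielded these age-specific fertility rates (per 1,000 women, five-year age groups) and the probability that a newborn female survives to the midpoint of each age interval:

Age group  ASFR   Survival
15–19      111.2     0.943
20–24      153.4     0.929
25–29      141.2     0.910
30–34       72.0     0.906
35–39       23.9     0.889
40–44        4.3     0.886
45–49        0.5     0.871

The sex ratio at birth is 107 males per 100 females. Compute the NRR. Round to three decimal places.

1.127

Proportion female at birth = 100 / (100 + 107) = 0.48309.
Survival-weighted fertility by age (5·fₓ·Sₓ):
  15–19: 5 × 111.2/1000 × 0.943 = 0.52431
  20–24: 5 × 153.4/1000 × 0.929 = 0.71254
  25–29: 5 × 141.2/1000 × 0.910 = 0.64246
  30–34: 5 × 72.0/1000 × 0.906 = 0.32616
  35–39: 5 × 23.9/1000 × 0.889 = 0.10624
  40–44: 5 × 4.3/1000 × 0.886 = 0.01905
  45–49: 5 × 0.5/1000 × 0.871 = 0.00218
Sum = 2.33294
NRR = 0.48309 × 2.33294 = 1.12702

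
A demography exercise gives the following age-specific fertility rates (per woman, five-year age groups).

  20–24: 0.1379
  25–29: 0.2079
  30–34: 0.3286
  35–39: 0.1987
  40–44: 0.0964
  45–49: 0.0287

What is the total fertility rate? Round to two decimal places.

Sum of ASFRs = 0.1379 + 0.2079 + 0.3286 + 0.1987 + 0.0964 + 0.0287 = 0.9982
TFR = 5 × 0.9982 = 4.991

4.99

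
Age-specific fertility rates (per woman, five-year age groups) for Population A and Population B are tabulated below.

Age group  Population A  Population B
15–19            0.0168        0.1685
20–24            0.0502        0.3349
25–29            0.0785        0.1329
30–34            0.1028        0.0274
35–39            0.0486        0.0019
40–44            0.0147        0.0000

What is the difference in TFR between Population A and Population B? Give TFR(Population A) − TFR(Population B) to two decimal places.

-1.77

Population A:
  Sum of ASFRs = 0.0168 + 0.0502 + 0.0785 + 0.1028 + 0.0486 + 0.0147 = 0.3116
  TFR = 5 × 0.3116 = 1.558
Population B:
  Sum of ASFRs = 0.1685 + 0.3349 + 0.1329 + 0.0274 + 0.0019 + 0.0000 = 0.6656
  TFR = 5 × 0.6656 = 3.328
Difference = 1.558 − 3.328 = -1.77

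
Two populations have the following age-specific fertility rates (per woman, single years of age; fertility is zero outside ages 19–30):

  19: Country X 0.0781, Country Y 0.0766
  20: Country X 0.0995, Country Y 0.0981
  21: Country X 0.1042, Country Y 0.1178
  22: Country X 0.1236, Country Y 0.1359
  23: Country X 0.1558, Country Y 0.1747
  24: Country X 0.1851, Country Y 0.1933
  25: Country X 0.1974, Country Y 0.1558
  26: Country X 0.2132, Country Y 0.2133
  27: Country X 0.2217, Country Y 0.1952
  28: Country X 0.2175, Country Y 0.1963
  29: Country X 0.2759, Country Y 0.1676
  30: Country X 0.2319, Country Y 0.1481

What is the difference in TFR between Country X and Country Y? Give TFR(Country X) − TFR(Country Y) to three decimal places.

Country X:
  Sum of ASFRs = 0.0781 + 0.0995 + 0.1042 + 0.1236 + 0.1558 + 0.1851 + 0.1974 + 0.2132 + 0.2217 + 0.2175 + 0.2759 + 0.2319 = 2.1039
  TFR = 2.1039
Country Y:
  Sum of ASFRs = 0.0766 + 0.0981 + 0.1178 + 0.1359 + 0.1747 + 0.1933 + 0.1558 + 0.2133 + 0.1952 + 0.1963 + 0.1676 + 0.1481 = 1.8727
  TFR = 1.8727
Difference = 2.1039 − 1.8727 = 0.2312

0.231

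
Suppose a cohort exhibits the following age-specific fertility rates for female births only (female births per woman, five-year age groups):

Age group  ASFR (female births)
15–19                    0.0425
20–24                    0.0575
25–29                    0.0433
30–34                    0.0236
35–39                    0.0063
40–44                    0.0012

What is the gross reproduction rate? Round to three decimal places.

Sum of female ASFRs = 0.0425 + 0.0575 + 0.0433 + 0.0236 + 0.0063 + 0.0012 = 0.1744
GRR = 5 × 0.1744 = 0.872

0.872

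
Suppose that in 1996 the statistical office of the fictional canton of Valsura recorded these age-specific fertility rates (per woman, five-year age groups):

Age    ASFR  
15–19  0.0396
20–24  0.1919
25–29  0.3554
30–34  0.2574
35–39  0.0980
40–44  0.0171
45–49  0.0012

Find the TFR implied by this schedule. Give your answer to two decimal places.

4.80

Sum of ASFRs = 0.0396 + 0.1919 + 0.3554 + 0.2574 + 0.0980 + 0.0171 + 0.0012 = 0.9606
TFR = 5 × 0.9606 = 4.803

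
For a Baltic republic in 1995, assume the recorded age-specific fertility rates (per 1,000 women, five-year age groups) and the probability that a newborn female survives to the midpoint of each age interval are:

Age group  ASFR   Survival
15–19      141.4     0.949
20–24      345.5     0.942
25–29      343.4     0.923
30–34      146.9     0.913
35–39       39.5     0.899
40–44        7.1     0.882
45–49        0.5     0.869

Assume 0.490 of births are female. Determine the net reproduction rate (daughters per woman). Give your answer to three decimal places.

2.335

Proportion female at birth = 0.490.
Weighting each age-specific rate by interval width and survival:
  15–19: 5 × 141.4/1000 × 0.949 = 0.67094
  20–24: 5 × 345.5/1000 × 0.942 = 1.62731
  25–29: 5 × 343.4/1000 × 0.923 = 1.58479
  30–34: 5 × 146.9/1000 × 0.913 = 0.67060
  35–39: 5 × 39.5/1000 × 0.899 = 0.17755
  40–44: 5 × 7.1/1000 × 0.882 = 0.03131
  45–49: 5 × 0.5/1000 × 0.869 = 0.00217
Sum = 4.76467
NRR = 0.490 × 4.76467 = 2.33469
NRR > 1, so each generation more than replaces itself.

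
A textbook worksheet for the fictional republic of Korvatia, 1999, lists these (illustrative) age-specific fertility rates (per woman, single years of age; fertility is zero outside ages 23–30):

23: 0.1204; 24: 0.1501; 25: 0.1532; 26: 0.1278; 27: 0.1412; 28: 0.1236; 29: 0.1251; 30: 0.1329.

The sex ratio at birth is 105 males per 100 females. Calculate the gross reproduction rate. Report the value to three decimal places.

Proportion female at birth = 100 / (100 + 105) = 0.48780.
Sum of ASFRs = 0.1204 + 0.1501 + 0.1532 + 0.1278 + 0.1412 + 0.1236 + 0.1251 + 0.1329 = 1.0743
TFR = 1.0743
GRR = 0.48780 × 1.0743 = 0.52404

0.524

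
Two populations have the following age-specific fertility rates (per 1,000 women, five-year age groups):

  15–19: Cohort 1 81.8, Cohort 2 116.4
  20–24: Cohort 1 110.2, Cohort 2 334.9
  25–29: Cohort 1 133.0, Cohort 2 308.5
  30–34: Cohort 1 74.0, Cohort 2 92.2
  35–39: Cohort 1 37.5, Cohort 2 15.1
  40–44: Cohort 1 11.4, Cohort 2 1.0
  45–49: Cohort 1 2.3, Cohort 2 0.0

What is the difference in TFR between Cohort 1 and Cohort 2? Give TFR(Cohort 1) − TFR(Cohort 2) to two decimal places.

Cohort 1:
  Sum of ASFRs = 81.8 + 110.2 + 133.0 + 74.0 + 37.5 + 11.4 + 2.3 = 450.2
  TFR = 5 × 450.2 / 1000 = 2.251
Cohort 2:
  Sum of ASFRs = 116.4 + 334.9 + 308.5 + 92.2 + 15.1 + 1.0 + 0.0 = 868.1
  TFR = 5 × 868.1 / 1000 = 4.3405
Difference = 2.251 − 4.3405 = -2.0895

-2.09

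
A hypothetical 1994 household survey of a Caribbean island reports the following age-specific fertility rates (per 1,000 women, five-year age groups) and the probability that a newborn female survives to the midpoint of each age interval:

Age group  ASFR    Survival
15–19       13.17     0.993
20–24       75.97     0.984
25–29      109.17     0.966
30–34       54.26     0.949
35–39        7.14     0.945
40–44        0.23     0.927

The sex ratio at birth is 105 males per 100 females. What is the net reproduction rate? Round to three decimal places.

Proportion female at birth = 100 / (100 + 105) = 0.48780.
Each age group contributes 5 × ASFR × survival:
  15–19: 5 × 13.17/1000 × 0.993 = 0.06539
  20–24: 5 × 75.97/1000 × 0.984 = 0.37377
  25–29: 5 × 109.17/1000 × 0.966 = 0.52729
  30–34: 5 × 54.26/1000 × 0.949 = 0.25746
  35–39: 5 × 7.14/1000 × 0.945 = 0.03374
  40–44: 5 × 0.23/1000 × 0.927 = 0.00107
Sum = 1.25872
NRR = 0.48780 × 1.25872 = 0.61400
NRR < 1, so the cohort does not fully replace itself.

0.614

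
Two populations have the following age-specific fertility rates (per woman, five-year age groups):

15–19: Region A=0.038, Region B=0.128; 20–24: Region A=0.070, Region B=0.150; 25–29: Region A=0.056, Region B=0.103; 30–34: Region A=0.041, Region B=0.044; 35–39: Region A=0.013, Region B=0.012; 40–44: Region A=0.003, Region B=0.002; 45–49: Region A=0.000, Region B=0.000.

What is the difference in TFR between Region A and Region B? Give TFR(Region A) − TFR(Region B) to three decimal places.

-1.090

Region A:
  Sum of ASFRs = 0.038 + 0.070 + 0.056 + 0.041 + 0.013 + 0.003 + 0.000 = 0.221
  TFR = 5 × 0.221 = 1.105
Region B:
  Sum of ASFRs = 0.128 + 0.150 + 0.103 + 0.044 + 0.012 + 0.002 + 0.000 = 0.439
  TFR = 5 × 0.439 = 2.195
Difference = 1.105 − 2.195 = -1.09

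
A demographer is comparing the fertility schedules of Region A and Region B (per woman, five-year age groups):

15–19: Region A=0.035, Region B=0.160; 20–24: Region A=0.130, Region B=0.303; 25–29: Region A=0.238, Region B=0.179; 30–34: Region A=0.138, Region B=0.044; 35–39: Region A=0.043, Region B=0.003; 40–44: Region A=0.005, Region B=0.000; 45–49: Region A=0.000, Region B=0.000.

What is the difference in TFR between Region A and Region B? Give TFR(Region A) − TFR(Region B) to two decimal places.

Region A:
  Sum of ASFRs = 0.035 + 0.130 + 0.238 + 0.138 + 0.043 + 0.005 + 0.000 = 0.589
  TFR = 5 × 0.589 = 2.945
Region B:
  Sum of ASFRs = 0.160 + 0.303 + 0.179 + 0.044 + 0.003 + 0.000 + 0.000 = 0.689
  TFR = 5 × 0.689 = 3.445
Difference = 2.945 − 3.445 = -0.5

-0.50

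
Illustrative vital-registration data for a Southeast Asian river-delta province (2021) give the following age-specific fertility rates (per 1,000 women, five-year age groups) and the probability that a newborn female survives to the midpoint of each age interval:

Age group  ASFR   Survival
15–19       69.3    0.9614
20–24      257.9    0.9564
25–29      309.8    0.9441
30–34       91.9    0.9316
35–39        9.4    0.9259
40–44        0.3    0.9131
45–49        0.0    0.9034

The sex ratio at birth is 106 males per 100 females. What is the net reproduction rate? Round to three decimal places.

Proportion female at birth = 100 / (100 + 106) = 0.48544.
Weighting each age-specific rate by interval width and survival:
  15–19: 5 × 69.3/1000 × 0.9614 = 0.33313
  20–24: 5 × 257.9/1000 × 0.9564 = 1.23328
  25–29: 5 × 309.8/1000 × 0.9441 = 1.46241
  30–34: 5 × 91.9/1000 × 0.9316 = 0.42807
  35–39: 5 × 9.4/1000 × 0.9259 = 0.04352
  40–44: 5 × 0.3/1000 × 0.9131 = 0.00137
  45–49: 5 × 0.0/1000 × 0.9034 = 0.00000
Sum = 3.50178
NRR = 0.48544 × 3.50178 = 1.69990
NRR > 1, so each generation more than replaces itself.

1.700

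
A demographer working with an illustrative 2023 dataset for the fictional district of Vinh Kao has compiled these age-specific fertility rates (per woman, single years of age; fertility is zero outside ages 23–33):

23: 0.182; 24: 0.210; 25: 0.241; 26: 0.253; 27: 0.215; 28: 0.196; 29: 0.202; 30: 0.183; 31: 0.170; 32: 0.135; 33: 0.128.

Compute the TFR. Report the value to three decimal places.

2.115

Sum of ASFRs = 0.182 + 0.210 + 0.241 + 0.253 + 0.215 + 0.196 + 0.202 + 0.183 + 0.170 + 0.135 + 0.128 = 2.115
TFR = 2.115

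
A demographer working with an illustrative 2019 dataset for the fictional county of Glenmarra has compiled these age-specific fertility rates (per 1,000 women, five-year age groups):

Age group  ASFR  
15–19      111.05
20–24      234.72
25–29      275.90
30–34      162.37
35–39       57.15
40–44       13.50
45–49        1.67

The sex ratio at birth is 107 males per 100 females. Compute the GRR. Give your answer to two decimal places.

Proportion female at birth = 100 / (100 + 107) = 0.48309.
Sum of ASFRs = 111.05 + 234.72 + 275.90 + 162.37 + 57.15 + 13.50 + 1.67 = 856.36
TFR = 5 × 856.36 / 1000 = 4.2818
GRR = 0.48309 × 4.2818 = 2.06849

2.07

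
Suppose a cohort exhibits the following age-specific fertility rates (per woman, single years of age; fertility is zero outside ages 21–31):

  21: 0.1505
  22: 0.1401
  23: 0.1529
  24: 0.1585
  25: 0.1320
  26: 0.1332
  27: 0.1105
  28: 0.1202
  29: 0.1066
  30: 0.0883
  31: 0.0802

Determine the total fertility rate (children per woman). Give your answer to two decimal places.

Sum of ASFRs = 0.1505 + 0.1401 + 0.1529 + 0.1585 + 0.1320 + 0.1332 + 0.1105 + 0.1202 + 0.1066 + 0.0883 + 0.0802 = 1.3730
TFR = 1.373

1.37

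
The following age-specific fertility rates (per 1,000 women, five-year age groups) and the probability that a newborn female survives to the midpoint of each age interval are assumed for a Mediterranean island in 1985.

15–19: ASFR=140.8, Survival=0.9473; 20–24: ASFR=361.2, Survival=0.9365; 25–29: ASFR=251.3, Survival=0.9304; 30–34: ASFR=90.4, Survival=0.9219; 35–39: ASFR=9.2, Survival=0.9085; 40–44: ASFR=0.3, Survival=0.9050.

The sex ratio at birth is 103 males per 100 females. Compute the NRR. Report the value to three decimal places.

1.964

Proportion female at birth = 100 / (100 + 103) = 0.49261.
Per-age-group product (5 × ASFR × survival probability):
  15–19: 5 × 140.8/1000 × 0.9473 = 0.66690
  20–24: 5 × 361.2/1000 × 0.9365 = 1.69132
  25–29: 5 × 251.3/1000 × 0.9304 = 1.16905
  30–34: 5 × 90.4/1000 × 0.9219 = 0.41670
  35–39: 5 × 9.2/1000 × 0.9085 = 0.04179
  40–44: 5 × 0.3/1000 × 0.9050 = 0.00136
Sum = 3.98712
NRR = 0.49261 × 3.98712 = 1.96410
With NRR above 1 the population is above replacement fertility.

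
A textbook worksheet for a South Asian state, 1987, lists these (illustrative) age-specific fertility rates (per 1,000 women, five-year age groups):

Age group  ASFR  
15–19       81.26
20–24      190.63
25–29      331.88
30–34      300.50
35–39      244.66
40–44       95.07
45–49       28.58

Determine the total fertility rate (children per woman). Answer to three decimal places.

Sum of ASFRs = 81.26 + 190.63 + 331.88 + 300.50 + 244.66 + 95.07 + 28.58 = 1272.58
TFR = 5 × 1272.58 / 1000 = 6.3629

6.363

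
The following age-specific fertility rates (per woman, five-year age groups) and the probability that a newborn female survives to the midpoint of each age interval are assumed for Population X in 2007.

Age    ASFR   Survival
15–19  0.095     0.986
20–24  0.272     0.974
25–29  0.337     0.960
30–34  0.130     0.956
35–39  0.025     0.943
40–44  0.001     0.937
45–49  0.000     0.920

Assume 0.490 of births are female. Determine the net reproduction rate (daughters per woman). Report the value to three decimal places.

Proportion female at birth = 0.490.
Weighting each age-specific rate by interval width and survival:
  15–19: 5 × 0.095 × 0.986 = 0.46835
  20–24: 5 × 0.272 × 0.974 = 1.32464
  25–29: 5 × 0.337 × 0.960 = 1.61760
  30–34: 5 × 0.130 × 0.956 = 0.62140
  35–39: 5 × 0.025 × 0.943 = 0.11788
  40–44: 5 × 0.001 × 0.937 = 0.00469
  45–49: 5 × 0.000 × 0.920 = 0.00000
Sum = 4.15456
NRR = 0.490 × 4.15456 = 2.03573
NRR > 1, so each generation more than replaces itself.

2.036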